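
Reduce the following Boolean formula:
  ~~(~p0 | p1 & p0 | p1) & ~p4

~~(~p0 | p1 & p0 | p1) & ~p4
= ~~(~p0 | p1) & ~p4
= (~p0 | p1) & ~p4

(~p0 | p1) & ~p4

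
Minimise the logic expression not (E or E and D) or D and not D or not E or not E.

not (E or E and D) or D and not D or not E or not E
= not (E or E and D) or D and not D or not E   (idempotence)
= not (E or E and D) or not E   (complement / identity)
= not E or not E   (absorption)
= not E   (idempotence)

not E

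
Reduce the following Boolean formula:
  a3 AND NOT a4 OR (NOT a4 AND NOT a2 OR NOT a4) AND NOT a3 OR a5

a3 AND NOT a4 OR (NOT a4 AND NOT a2 OR NOT a4) AND NOT a3 OR a5
= a3 AND NOT a4 OR NOT a4 AND NOT a3 OR a5   — absorption
= NOT a4 OR a5   — distribution

NOT a4 OR a5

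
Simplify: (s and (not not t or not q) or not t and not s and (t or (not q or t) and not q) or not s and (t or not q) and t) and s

(s and (not not t or not q) or not t and not s and (t or (not q or t) and not q) or not s and (t or not q) and t) and s
= (s and (not not t or not q) or not t and not s and (t or not q) or not s and (t or not q) and t) and s   (absorption)
= (s and (t or not q) or not t and not s and (t or not q) or not s and (t or not q) and t) and s   (double negation)
= (s and (t or not q) or not s and (t or not q)) and s   (distribution)
= (t or not q) and s   (distribution)

(t or not q) and s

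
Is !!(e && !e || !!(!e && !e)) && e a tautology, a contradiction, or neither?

!!(e && !e || !!(!e && !e)) && e
= !!(e && !e || !e && !e) && e   — double negation
= !!!e && e   — distribution
= !e && e   — double negation
= false   — complement

contradiction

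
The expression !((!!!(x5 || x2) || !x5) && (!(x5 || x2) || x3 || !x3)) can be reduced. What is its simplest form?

x5

!((!!!(x5 || x2) || !x5) && (!(x5 || x2) || x3 || !x3))
= !((!(x5 || x2) || !x5) && (!(x5 || x2) || x3 || !x3))
= !(!x5 && (x3 || !x3) || !(x5 || x2))
= !(!x5 || !(x5 || x2))
= x5 && (x5 || x2)
= x5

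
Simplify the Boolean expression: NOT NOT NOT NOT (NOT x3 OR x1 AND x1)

NOT x3 OR x1

NOT NOT NOT NOT (NOT x3 OR x1 AND x1)
= NOT NOT (NOT x3 OR x1 AND x1)   [double negation]
= NOT x3 OR x1 AND x1   [double negation]
= NOT x3 OR x1   [idempotence]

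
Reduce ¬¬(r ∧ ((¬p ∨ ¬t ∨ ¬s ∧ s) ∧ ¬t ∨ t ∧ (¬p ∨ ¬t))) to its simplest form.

r ∧ (¬p ∨ ¬t)

¬¬(r ∧ ((¬p ∨ ¬t ∨ ¬s ∧ s) ∧ ¬t ∨ t ∧ (¬p ∨ ¬t)))
= ¬¬(r ∧ ((¬p ∨ ¬t) ∧ ¬t ∨ t ∧ (¬p ∨ ¬t)))   [complement / identity]
= ¬¬(r ∧ (¬p ∨ ¬t))   [distribution]
= r ∧ (¬p ∨ ¬t)   [double negation]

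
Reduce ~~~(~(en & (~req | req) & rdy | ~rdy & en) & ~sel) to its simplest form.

~~~(~(en & (~req | req) & rdy | ~rdy & en) & ~sel)
= ~~(en & (~req | req) & rdy | ~rdy & en | sel)
= ~~(en & rdy | ~rdy & en | sel)
= ~~(en | sel)
= en | sel

en | sel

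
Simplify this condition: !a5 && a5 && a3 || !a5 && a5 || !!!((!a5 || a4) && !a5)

!a5 && a5 && a3 || !a5 && a5 || !!!((!a5 || a4) && !a5)
= !a5 && a5 || !!!((!a5 || a4) && !a5)   [absorption]
= !!!((!a5 || a4) && !a5)   [complement / identity]
= !!!!a5   [absorption]
= !!a5   [double negation]
= a5   [double negation]

a5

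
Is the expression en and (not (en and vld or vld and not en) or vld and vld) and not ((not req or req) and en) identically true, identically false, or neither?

en and (not (en and vld or vld and not en) or vld and vld) and not ((not req or req) and en)
= en and (not vld or vld and vld) and not ((not req or req) and en)   — distribution
= en and (not vld or vld) and not ((not req or req) and en)   — idempotence
= en and not ((not req or req) and en)   — complement / identity
= en and not en   — complement / identity
= False   — complement

identically false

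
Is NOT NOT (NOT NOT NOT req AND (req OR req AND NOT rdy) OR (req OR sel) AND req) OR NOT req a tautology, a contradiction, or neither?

tautology

NOT NOT (NOT NOT NOT req AND (req OR req AND NOT rdy) OR (req OR sel) AND req) OR NOT req
= NOT NOT (NOT req AND (req OR req AND NOT rdy) OR (req OR sel) AND req) OR NOT req   [double negation]
= NOT req AND (req OR req AND NOT rdy) OR (req OR sel) AND req OR NOT req   [double negation]
= NOT req AND req OR (req OR sel) AND req OR NOT req   [absorption]
= NOT req AND req OR req OR NOT req   [absorption]
= req OR NOT req   [complement / identity]
= TRUE   [complement]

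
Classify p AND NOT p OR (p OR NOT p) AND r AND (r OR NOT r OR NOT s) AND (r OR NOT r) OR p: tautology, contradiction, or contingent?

p AND NOT p OR (p OR NOT p) AND r AND (r OR NOT r OR NOT s) AND (r OR NOT r) OR p
= (p OR NOT p) AND r AND (r OR NOT r OR NOT s) AND (r OR NOT r) OR p
= (p OR NOT p) AND r AND (r OR NOT r) OR p
= (p OR NOT p) AND r OR p
= r OR p
This depends on p, r, so it is not a constant.

contingent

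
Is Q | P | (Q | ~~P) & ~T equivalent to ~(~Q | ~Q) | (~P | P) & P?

E1: Q | P | (Q | ~~P) & ~T
    = Q | P | (Q | P) & ~T   [double negation]
    = Q | P   [absorption]
E2: ~(~Q | ~Q) | (~P | P) & P
    = ~(~Q | ~Q) | P   [complement / identity]
    = Q & Q | P   [De Morgan]
    = Q | P   [idempotence]
Both reduce to Q | P, so they are equivalent.

Yes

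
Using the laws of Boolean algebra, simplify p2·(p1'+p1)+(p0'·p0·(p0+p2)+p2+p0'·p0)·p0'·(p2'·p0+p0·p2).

p2·(p1'+p1)+(p0'·p0·(p0+p2)+p2+p0'·p0)·p0'·(p2'·p0+p0·p2)
= p2+(p0'·p0·(p0+p2)+p2+p0'·p0)·p0'·(p2'·p0+p0·p2)
= p2+(p0'·p0·(p0+p2)+p2+p0'·p0)·p0'·p0
= p2+(p0'·p0+p2+p0'·p0)·p0'·p0
= p2+(p0'·p0+p2)·p0'·p0
= p2+p0'·p0
= p2

p2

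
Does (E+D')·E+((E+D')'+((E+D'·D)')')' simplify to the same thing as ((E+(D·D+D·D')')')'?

Yes

E1: (E+D')·E+((E+D')'+((E+D'·D)')')'
    = (E+D')·E+(E+D')·(E+D'·D)'   (De Morgan)
    = (E+D')·E+(E+D')·E'   (complement / identity)
    = E+D'   (distribution)
E2: ((E+(D·D+D·D')')')'
    = ((E+D')')'   (distribution)
    = E+D'   (double negation)
Both reduce to E+D', so they are equivalent.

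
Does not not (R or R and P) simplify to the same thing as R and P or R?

E1: not not (R or R and P)
    = not not R   — absorption
    = R   — double negation
E2: R and P or R
    = R   — absorption
Both reduce to R, so they are equivalent.

Yes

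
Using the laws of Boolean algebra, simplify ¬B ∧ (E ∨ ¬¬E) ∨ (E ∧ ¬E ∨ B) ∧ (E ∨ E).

E

¬B ∧ (E ∨ ¬¬E) ∨ (E ∧ ¬E ∨ B) ∧ (E ∨ E)
= ¬B ∧ (E ∨ E) ∨ (E ∧ ¬E ∨ B) ∧ (E ∨ E)   [double negation]
= ¬B ∧ (E ∨ E) ∨ B ∧ (E ∨ E)   [complement / identity]
= E ∨ E   [distribution]
= E   [idempotence]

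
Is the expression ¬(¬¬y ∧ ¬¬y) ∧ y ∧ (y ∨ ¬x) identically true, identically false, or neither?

¬(¬¬y ∧ ¬¬y) ∧ y ∧ (y ∨ ¬x)
= ¬¬¬y ∧ y ∧ (y ∨ ¬x)   — idempotence
= ¬y ∧ y ∧ (y ∨ ¬x)   — double negation
= ¬y ∧ y   — absorption
= False   — complement

identically false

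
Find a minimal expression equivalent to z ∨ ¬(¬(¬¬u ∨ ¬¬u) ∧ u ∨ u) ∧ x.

z ∨ ¬(¬(¬¬u ∨ ¬¬u) ∧ u ∨ u) ∧ x
= z ∨ ¬(¬u ∧ ¬u ∧ u ∨ u) ∧ x
= z ∨ ¬(¬u ∧ u ∨ u) ∧ x
= z ∨ ¬u ∧ x

z ∨ ¬u ∧ x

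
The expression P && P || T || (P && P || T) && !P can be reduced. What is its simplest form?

P && P || T || (P && P || T) && !P
= P && P || T   (absorption)
= P || T   (idempotence)

P || T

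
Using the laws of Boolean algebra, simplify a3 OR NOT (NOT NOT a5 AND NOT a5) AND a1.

a3 OR NOT (NOT NOT a5 AND NOT a5) AND a1
= a3 OR (NOT a5 OR a5) AND a1   (De Morgan)
= a3 OR a1   (complement / identity)

a3 OR a1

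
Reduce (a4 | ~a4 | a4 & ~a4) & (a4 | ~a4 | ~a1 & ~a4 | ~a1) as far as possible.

(a4 | ~a4 | a4 & ~a4) & (a4 | ~a4 | ~a1 & ~a4 | ~a1)
= (a4 | ~a4) & (a4 | ~a4 | ~a1 & ~a4 | ~a1)
= (a4 | ~a4) & (a4 | ~a4 | ~a1)
= a4 | ~a4
= 1

1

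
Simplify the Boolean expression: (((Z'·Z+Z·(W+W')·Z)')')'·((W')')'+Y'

Z'·W'+Y'

(((Z'·Z+Z·(W+W')·Z)')')'·((W')')'+Y'
= (((Z'·Z+Z·(W+W')·Z)')')'·W'+Y'   — double negation
= (((Z'·Z+Z·Z)')')'·W'+Y'   — complement / identity
= ((Z')')'·W'+Y'   — distribution
= Z'·W'+Y'   — double negation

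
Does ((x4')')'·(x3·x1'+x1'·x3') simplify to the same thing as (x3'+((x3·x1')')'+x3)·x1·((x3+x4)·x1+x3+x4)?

E1: ((x4')')'·(x3·x1'+x1'·x3')
    = ((x4')')'·x1'   (distribution)
    = x4'·x1'   (double negation)
E2: (x3'+((x3·x1')')'+x3)·x1·((x3+x4)·x1+x3+x4)
    = (x3'+((x3·x1')')'+x3)·x1·(x3+x4)   (absorption)
    = (x3'+x3·x1'+x3)·x1·(x3+x4)   (double negation)
    = (x3'+x3)·x1·(x3+x4)   (absorption)
    = x1·(x3+x4)   (complement / identity)
These differ: at x1=0, x3=1, x4=0, E1 = 1 but E2 = 0.

No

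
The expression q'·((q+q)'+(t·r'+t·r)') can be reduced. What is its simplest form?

q'·((q+q)'+(t·r'+t·r)')
= q'·((q+q)'+t')   [distribution]
= q'·(q'+t')   [idempotence]
= q'   [absorption]

q'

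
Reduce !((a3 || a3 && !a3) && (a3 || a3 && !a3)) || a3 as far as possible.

!((a3 || a3 && !a3) && (a3 || a3 && !a3)) || a3
= !(a3 && !a3 || a3 && a3) || a3   — distribution
= !a3 || a3   — distribution
= true   — complement

true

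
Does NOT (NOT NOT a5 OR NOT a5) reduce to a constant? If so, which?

yes, False

NOT (NOT NOT a5 OR NOT a5)
= NOT a5 AND a5   [De Morgan]
= FALSE   [complement]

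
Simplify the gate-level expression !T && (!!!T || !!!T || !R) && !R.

!T && (!!!T || !!!T || !R) && !R
= !T && (!!!T || !R) && !R   [idempotence]
= !T && (!T || !R) && !R   [double negation]
= !T && !R   [absorption]

!T && !R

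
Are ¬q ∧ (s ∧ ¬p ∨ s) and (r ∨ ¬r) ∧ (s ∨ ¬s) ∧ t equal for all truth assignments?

No

E1: ¬q ∧ (s ∧ ¬p ∨ s)
    = ¬q ∧ s   (absorption)
E2: (r ∨ ¬r) ∧ (s ∨ ¬s) ∧ t
    = (r ∨ ¬r) ∧ t   (complement / identity)
    = t   (complement / identity)
These differ: at p=1, q=1, r=0, s=0, t=1, E1 = 0 but E2 = 1.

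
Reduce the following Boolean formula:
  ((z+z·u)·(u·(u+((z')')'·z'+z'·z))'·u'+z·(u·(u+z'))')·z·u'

((z+z·u)·(u·(u+((z')')'·z'+z'·z))'·u'+z·(u·(u+z'))')·z·u'
= (z·(u·(u+((z')')'·z'+z'·z))'·u'+z·(u·(u+z'))')·z·u'   [absorption]
= (z·(u·(u+z'·z'+z'·z))'·u'+z·(u·(u+z'))')·z·u'   [double negation]
= (z·(u·(u+z'))'·u'+z·(u·(u+z'))')·z·u'   [distribution]
= z·(u·(u+z'))'·z·u'   [absorption]
= z·u'·z·u'   [absorption]
= z·u'   [idempotence]

z·u'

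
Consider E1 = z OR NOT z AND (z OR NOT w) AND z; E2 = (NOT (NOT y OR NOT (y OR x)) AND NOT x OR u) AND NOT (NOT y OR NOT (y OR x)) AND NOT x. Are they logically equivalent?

No

E1: z OR NOT z AND (z OR NOT w) AND z
    = z OR NOT z AND z   — absorption
    = z   — complement / identity
E2: (NOT (NOT y OR NOT (y OR x)) AND NOT x OR u) AND NOT (NOT y OR NOT (y OR x)) AND NOT x
    = NOT (NOT y OR NOT (y OR x)) AND NOT x   — absorption
    = y AND (y OR x) AND NOT x   — De Morgan
    = y AND NOT x   — absorption
These differ: at u=1, w=0, x=1, y=0, z=1, E1 = 1 but E2 = 0.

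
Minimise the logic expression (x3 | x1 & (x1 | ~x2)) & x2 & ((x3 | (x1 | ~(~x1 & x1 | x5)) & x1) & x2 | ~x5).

(x3 | x1) & x2

(x3 | x1 & (x1 | ~x2)) & x2 & ((x3 | (x1 | ~(~x1 & x1 | x5)) & x1) & x2 | ~x5)
= (x3 | x1 & (x1 | ~x2)) & x2 & ((x3 | (x1 | ~x5) & x1) & x2 | ~x5)   — complement / identity
= (x3 | x1 & (x1 | ~x2)) & x2 & ((x3 | x1) & x2 | ~x5)   — absorption
= (x3 | x1) & x2 & ((x3 | x1) & x2 | ~x5)   — absorption
= (x3 | x1) & x2   — absorption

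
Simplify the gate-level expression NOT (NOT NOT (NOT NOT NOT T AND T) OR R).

NOT R

NOT (NOT NOT (NOT NOT NOT T AND T) OR R)
= NOT (NOT NOT (NOT T AND T) OR R)   (double negation)
= NOT (NOT T AND T OR R)   (double negation)
= NOT R   (complement / identity)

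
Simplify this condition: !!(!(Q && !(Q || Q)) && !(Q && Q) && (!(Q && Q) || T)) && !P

!Q && !P

!!(!(Q && !(Q || Q)) && !(Q && Q) && (!(Q && Q) || T)) && !P
= !!(!(Q && !(Q || Q)) && !(Q && Q)) && !P   — absorption
= !!(!(Q && !Q) && !(Q && Q)) && !P   — idempotence
= !(Q && !Q || Q && Q) && !P   — De Morgan
= !Q && !P   — distribution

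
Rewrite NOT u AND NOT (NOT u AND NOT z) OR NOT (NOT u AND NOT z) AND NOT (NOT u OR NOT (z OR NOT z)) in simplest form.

NOT u AND NOT (NOT u AND NOT z) OR NOT (NOT u AND NOT z) AND NOT (NOT u OR NOT (z OR NOT z))
= NOT u AND NOT (NOT u AND NOT z) OR NOT (NOT u AND NOT z) AND u AND (z OR NOT z)
= NOT u AND NOT (NOT u AND NOT z) OR NOT (NOT u AND NOT z) AND u
= NOT (NOT u AND NOT z)
= u OR z

u OR z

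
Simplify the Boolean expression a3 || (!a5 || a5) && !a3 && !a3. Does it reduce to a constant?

a3 || (!a5 || a5) && !a3 && !a3
= a3 || !a3 && !a3   — complement / identity
= a3 || !a3   — idempotence
= true   — complement

true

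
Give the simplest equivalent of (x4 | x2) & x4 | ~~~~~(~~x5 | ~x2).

(x4 | x2) & x4 | ~~~~~(~~x5 | ~x2)
= (x4 | x2) & x4 | ~~~(~~x5 | ~x2)
= (x4 | x2) & x4 | ~(~~x5 | ~x2)
= x4 | ~(~~x5 | ~x2)
= x4 | ~x5 & x2

x4 | ~x5 & x2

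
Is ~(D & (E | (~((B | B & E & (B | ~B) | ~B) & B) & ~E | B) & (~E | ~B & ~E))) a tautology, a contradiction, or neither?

neither

~(D & (E | (~((B | B & E & (B | ~B) | ~B) & B) & ~E | B) & (~E | ~B & ~E)))
= ~(D & (E | (~((B | B & E | ~B) & B) & ~E | B) & (~E | ~B & ~E)))
= ~(D & (E | (~((B | ~B) & B) & ~E | B) & (~E | ~B & ~E)))
= ~(D & (E | (~B & ~E | B) & (~E | ~B & ~E)))
= ~(D & (E | ~B & ~E | B & ~E))
= ~(D & (E | ~E))
= ~D
This depends on D, so it is not a constant.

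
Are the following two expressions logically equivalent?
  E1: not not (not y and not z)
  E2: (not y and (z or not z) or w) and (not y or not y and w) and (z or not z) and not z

Yes

E1: not not (not y and not z)
    = not y and not z
E2: (not y and (z or not z) or w) and (not y or not y and w) and (z or not z) and not z
    = (not y and (z or not z) or w) and not y and (z or not z) and not z
    = not y and (z or not z) and not z
    = not y and not z
Both reduce to not y and not z, so they are equivalent.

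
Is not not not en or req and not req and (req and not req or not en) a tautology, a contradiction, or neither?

neither

not not not en or req and not req and (req and not req or not en)
= not not not en or req and not req   — absorption
= not en or req and not req   — double negation
= not en   — complement / identity
This depends on en, so it is not a constant.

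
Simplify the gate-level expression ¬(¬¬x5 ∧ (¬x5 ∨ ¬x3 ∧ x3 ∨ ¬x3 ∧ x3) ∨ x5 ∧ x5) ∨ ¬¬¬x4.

¬x5 ∨ ¬x4

¬(¬¬x5 ∧ (¬x5 ∨ ¬x3 ∧ x3 ∨ ¬x3 ∧ x3) ∨ x5 ∧ x5) ∨ ¬¬¬x4
= ¬(¬¬x5 ∧ (¬x5 ∨ ¬x3 ∧ x3 ∨ ¬x3 ∧ x3) ∨ x5 ∧ x5) ∨ ¬x4   [double negation]
= ¬(¬¬x5 ∧ (¬x5 ∨ ¬x3 ∧ x3) ∨ x5 ∧ x5) ∨ ¬x4   [complement / identity]
= ¬(¬¬x5 ∧ ¬x5 ∨ x5 ∧ x5) ∨ ¬x4   [complement / identity]
= ¬(x5 ∧ ¬x5 ∨ x5 ∧ x5) ∨ ¬x4   [double negation]
= ¬x5 ∨ ¬x4   [distribution]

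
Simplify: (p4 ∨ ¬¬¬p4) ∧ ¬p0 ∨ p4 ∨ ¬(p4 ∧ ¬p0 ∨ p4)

True

(p4 ∨ ¬¬¬p4) ∧ ¬p0 ∨ p4 ∨ ¬(p4 ∧ ¬p0 ∨ p4)
= (p4 ∨ ¬p4) ∧ ¬p0 ∨ p4 ∨ ¬(p4 ∧ ¬p0 ∨ p4)   (double negation)
= (p4 ∨ ¬p4) ∧ ¬p0 ∨ p4 ∨ ¬p4   (absorption)
= p4 ∨ ¬p4   (absorption)
= True   (complement)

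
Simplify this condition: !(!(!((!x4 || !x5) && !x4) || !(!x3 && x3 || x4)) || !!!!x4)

!(!(!((!x4 || !x5) && !x4) || !(!x3 && x3 || x4)) || !!!!x4)
= !(!(!((!x4 || !x5) && !x4) || !x4) || !!!!x4)
= !((!x4 || !x5) && !x4 && x4 || !!!!x4)
= !(!x4 && x4 || !!!!x4)
= !!!!!x4
= !!!x4
= !x4

!x4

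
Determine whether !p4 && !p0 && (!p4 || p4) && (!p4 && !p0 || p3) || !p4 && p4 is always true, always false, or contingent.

!p4 && !p0 && (!p4 || p4) && (!p4 && !p0 || p3) || !p4 && p4
= !p4 && !p0 && (!p4 && !p0 || p3) || !p4 && p4   (complement / identity)
= !p4 && !p0 || !p4 && p4   (absorption)
= !p4 && !p0   (complement / identity)
This depends on p0, p4, so it is not a constant.

contingent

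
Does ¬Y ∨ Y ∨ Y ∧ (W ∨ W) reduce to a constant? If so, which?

¬Y ∨ Y ∨ Y ∧ (W ∨ W)
= ¬Y ∨ Y ∨ Y ∧ W   — idempotence
= ¬Y ∨ Y   — absorption
= True   — complement

yes, True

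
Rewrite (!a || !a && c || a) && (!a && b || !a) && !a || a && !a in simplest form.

!a

(!a || !a && c || a) && (!a && b || !a) && !a || a && !a
= (!a || a) && (!a && b || !a) && !a || a && !a   (absorption)
= (!a || a) && !a && !a || a && !a   (absorption)
= !a && !a || a && !a   (complement / identity)
= !a   (distribution)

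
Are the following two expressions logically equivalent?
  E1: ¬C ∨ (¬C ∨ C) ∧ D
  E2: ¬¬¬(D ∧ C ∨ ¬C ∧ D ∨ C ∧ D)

No

E1: ¬C ∨ (¬C ∨ C) ∧ D
    = ¬C ∨ D   — complement / identity
E2: ¬¬¬(D ∧ C ∨ ¬C ∧ D ∨ C ∧ D)
    = ¬¬¬(D ∧ C ∨ D)   — distribution
    = ¬¬¬D   — absorption
    = ¬D   — double negation
These differ: at C=1, D=1, E1 = 1 but E2 = 0.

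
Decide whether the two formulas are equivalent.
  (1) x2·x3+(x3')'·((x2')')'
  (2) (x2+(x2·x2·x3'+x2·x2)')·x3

E1: x2·x3+(x3')'·((x2')')'
    = x2·x3+(x3')'·x2'
    = x2·x3+x3·x2'
    = x3
E2: (x2+(x2·x2·x3'+x2·x2)')·x3
    = (x2+(x2·x2)')·x3
    = (x2+x2')·x3
    = x3
Both reduce to x3, so they are equivalent.

Yes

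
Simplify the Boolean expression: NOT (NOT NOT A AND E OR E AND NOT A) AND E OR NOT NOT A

NOT (NOT NOT A AND E OR E AND NOT A) AND E OR NOT NOT A
= NOT (A AND E OR E AND NOT A) AND E OR NOT NOT A
= NOT E AND E OR NOT NOT A
= NOT NOT A
= A

A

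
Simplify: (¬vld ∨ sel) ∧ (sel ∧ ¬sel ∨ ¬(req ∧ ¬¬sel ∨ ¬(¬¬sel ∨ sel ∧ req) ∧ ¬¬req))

(¬vld ∨ sel) ∧ (sel ∧ ¬sel ∨ ¬(req ∧ ¬¬sel ∨ ¬(¬¬sel ∨ sel ∧ req) ∧ ¬¬req))
= (¬vld ∨ sel) ∧ (sel ∧ ¬sel ∨ ¬(req ∧ ¬¬sel ∨ ¬(sel ∨ sel ∧ req) ∧ ¬¬req))   (double negation)
= (¬vld ∨ sel) ∧ (sel ∧ ¬sel ∨ ¬(req ∧ sel ∨ ¬(sel ∨ sel ∧ req) ∧ ¬¬req))   (double negation)
= (¬vld ∨ sel) ∧ (sel ∧ ¬sel ∨ ¬(req ∧ sel ∨ ¬sel ∧ ¬¬req))   (absorption)
= (¬vld ∨ sel) ∧ ¬(req ∧ sel ∨ ¬sel ∧ ¬¬req)   (complement / identity)
= (¬vld ∨ sel) ∧ ¬(req ∧ sel ∨ ¬sel ∧ req)   (double negation)
= (¬vld ∨ sel) ∧ ¬req   (distribution)

(¬vld ∨ sel) ∧ ¬req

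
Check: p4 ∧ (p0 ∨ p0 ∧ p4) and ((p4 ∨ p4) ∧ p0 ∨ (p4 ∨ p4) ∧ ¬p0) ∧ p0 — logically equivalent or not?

E1: p4 ∧ (p0 ∨ p0 ∧ p4)
    = p4 ∧ p0   [absorption]
E2: ((p4 ∨ p4) ∧ p0 ∨ (p4 ∨ p4) ∧ ¬p0) ∧ p0
    = (p4 ∨ p4) ∧ p0   [distribution]
    = p4 ∧ p0   [idempotence]
Both reduce to p4 ∧ p0, so they are equivalent.

Yes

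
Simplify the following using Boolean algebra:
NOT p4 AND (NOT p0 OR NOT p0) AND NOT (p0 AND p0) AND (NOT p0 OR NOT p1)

NOT p4 AND NOT p0

NOT p4 AND (NOT p0 OR NOT p0) AND NOT (p0 AND p0) AND (NOT p0 OR NOT p1)
= NOT p4 AND NOT p0 AND NOT (p0 AND p0) AND (NOT p0 OR NOT p1)   [idempotence]
= NOT p4 AND NOT p0 AND NOT p0 AND (NOT p0 OR NOT p1)   [idempotence]
= NOT p4 AND NOT p0 AND (NOT p0 OR NOT p1)   [idempotence]
= NOT p4 AND NOT p0   [absorption]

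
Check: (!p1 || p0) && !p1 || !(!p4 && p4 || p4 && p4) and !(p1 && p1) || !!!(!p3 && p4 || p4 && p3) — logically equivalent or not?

E1: (!p1 || p0) && !p1 || !(!p4 && p4 || p4 && p4)
    = (!p1 || p0) && !p1 || !p4   — distribution
    = !p1 || !p4   — absorption
E2: !(p1 && p1) || !!!(!p3 && p4 || p4 && p3)
    = !p1 || !!!(!p3 && p4 || p4 && p3)   — idempotence
    = !p1 || !!!p4   — distribution
    = !p1 || !p4   — double negation
Both reduce to !p1 || !p4, so they are equivalent.

Yes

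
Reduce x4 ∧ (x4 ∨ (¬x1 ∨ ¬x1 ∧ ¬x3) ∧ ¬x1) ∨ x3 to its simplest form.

x4 ∧ (x4 ∨ (¬x1 ∨ ¬x1 ∧ ¬x3) ∧ ¬x1) ∨ x3
= x4 ∧ (x4 ∨ ¬x1 ∧ ¬x1) ∨ x3   [absorption]
= x4 ∧ (x4 ∨ ¬x1) ∨ x3   [idempotence]
= x4 ∨ x3   [absorption]

x4 ∨ x3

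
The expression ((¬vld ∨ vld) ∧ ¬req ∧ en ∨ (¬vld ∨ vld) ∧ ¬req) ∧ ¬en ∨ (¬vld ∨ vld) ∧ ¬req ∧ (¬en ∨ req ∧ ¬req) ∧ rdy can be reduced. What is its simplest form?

¬req ∧ ¬en

((¬vld ∨ vld) ∧ ¬req ∧ en ∨ (¬vld ∨ vld) ∧ ¬req) ∧ ¬en ∨ (¬vld ∨ vld) ∧ ¬req ∧ (¬en ∨ req ∧ ¬req) ∧ rdy
= (¬vld ∨ vld) ∧ ¬req ∧ ¬en ∨ (¬vld ∨ vld) ∧ ¬req ∧ (¬en ∨ req ∧ ¬req) ∧ rdy   [absorption]
= (¬vld ∨ vld) ∧ ¬req ∧ ¬en ∨ (¬vld ∨ vld) ∧ ¬req ∧ ¬en ∧ rdy   [complement / identity]
= (¬vld ∨ vld) ∧ ¬req ∧ ¬en   [absorption]
= ¬req ∧ ¬en   [complement / identity]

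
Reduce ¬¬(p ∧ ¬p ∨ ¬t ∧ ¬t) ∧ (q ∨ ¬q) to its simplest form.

¬t

¬¬(p ∧ ¬p ∨ ¬t ∧ ¬t) ∧ (q ∨ ¬q)
= ¬¬(¬t ∧ ¬t) ∧ (q ∨ ¬q)   [complement / identity]
= ¬¬(¬t ∧ ¬t)   [complement / identity]
= ¬t ∧ ¬t   [double negation]
= ¬t   [idempotence]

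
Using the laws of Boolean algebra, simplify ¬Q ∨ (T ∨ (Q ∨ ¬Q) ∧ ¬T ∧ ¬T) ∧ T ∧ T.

¬Q ∨ T

¬Q ∨ (T ∨ (Q ∨ ¬Q) ∧ ¬T ∧ ¬T) ∧ T ∧ T
= ¬Q ∨ (T ∨ (Q ∨ ¬Q) ∧ ¬T ∧ ¬T) ∧ T
= ¬Q ∨ (T ∨ ¬T ∧ ¬T) ∧ T
= ¬Q ∨ (T ∨ ¬T) ∧ T
= ¬Q ∨ T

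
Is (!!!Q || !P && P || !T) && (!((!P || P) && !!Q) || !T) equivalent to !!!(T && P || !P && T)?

No

E1: (!!!Q || !P && P || !T) && (!((!P || P) && !!Q) || !T)
    = (!!!Q || !P && P || !T) && (!!!Q || !T)
    = (!!!Q || !T) && (!!!Q || !T)
    = !!!Q || !T
    = !Q || !T
E2: !!!(T && P || !P && T)
    = !!!T
    = !T
These differ: at P=0, Q=0, T=1, E1 = 1 but E2 = 0.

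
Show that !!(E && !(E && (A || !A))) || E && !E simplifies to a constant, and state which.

!!(E && !(E && (A || !A))) || E && !E
= !!(E && !E) || E && !E   (complement / identity)
= E && !E || E && !E   (double negation)
= E && !E   (idempotence)
= false   (complement)

false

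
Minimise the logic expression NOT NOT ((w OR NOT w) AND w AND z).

w AND z

NOT NOT ((w OR NOT w) AND w AND z)
= NOT NOT (w AND z)   — complement / identity
= w AND z   — double negation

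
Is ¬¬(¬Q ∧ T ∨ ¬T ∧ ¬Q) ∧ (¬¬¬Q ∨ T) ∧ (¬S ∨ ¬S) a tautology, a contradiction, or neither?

¬¬(¬Q ∧ T ∨ ¬T ∧ ¬Q) ∧ (¬¬¬Q ∨ T) ∧ (¬S ∨ ¬S)
= ¬¬¬Q ∧ (¬¬¬Q ∨ T) ∧ (¬S ∨ ¬S)   (distribution)
= ¬¬¬Q ∧ (¬S ∨ ¬S)   (absorption)
= ¬Q ∧ (¬S ∨ ¬S)   (double negation)
= ¬Q ∧ ¬S   (idempotence)
This depends on Q, S, so it is not a constant.

neither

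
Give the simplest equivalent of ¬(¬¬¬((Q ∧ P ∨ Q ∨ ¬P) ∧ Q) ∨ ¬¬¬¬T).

Q ∧ ¬T

¬(¬¬¬((Q ∧ P ∨ Q ∨ ¬P) ∧ Q) ∨ ¬¬¬¬T)
= ¬(¬((Q ∧ P ∨ Q ∨ ¬P) ∧ Q) ∨ ¬¬¬¬T)
= ¬(¬((Q ∨ ¬P) ∧ Q) ∨ ¬¬¬¬T)
= (Q ∨ ¬P) ∧ Q ∧ ¬¬¬T
= Q ∧ ¬¬¬T
= Q ∧ ¬T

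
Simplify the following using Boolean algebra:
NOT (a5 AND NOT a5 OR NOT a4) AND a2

NOT (a5 AND NOT a5 OR NOT a4) AND a2
= NOT NOT a4 AND a2   — complement / identity
= a4 AND a2   — double negation

a4 AND a2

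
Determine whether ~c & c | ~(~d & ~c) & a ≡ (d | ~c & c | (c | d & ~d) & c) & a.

Yes

E1: ~c & c | ~(~d & ~c) & a
    = ~c & c | (d | c) & a
    = (d | c) & a
E2: (d | ~c & c | (c | d & ~d) & c) & a
    = (d | ~c & c | c & c) & a
    = (d | c) & a
Both reduce to (d | c) & a, so they are equivalent.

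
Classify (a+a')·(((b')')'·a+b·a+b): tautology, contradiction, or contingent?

(a+a')·(((b')')'·a+b·a+b)
= (a+a')·(b'·a+b·a+b)   (double negation)
= (a+a')·(a+b)   (distribution)
= a+b   (complement / identity)
This depends on a, b, so it is not a constant.

contingent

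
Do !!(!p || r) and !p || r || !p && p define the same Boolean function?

E1: !!(!p || r)
    = !p || r   — double negation
E2: !p || r || !p && p
    = !p || r   — complement / identity
Both reduce to !p || r, so they are equivalent.

Yes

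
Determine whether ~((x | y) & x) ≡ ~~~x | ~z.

E1: ~((x | y) & x)
    = ~x
E2: ~~~x | ~z
    = ~x | ~z
These differ: at x=1, y=1, z=0, E1 = 0 but E2 = 1.

No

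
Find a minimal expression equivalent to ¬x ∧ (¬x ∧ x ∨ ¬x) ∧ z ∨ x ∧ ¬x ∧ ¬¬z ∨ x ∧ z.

z

¬x ∧ (¬x ∧ x ∨ ¬x) ∧ z ∨ x ∧ ¬x ∧ ¬¬z ∨ x ∧ z
= ¬x ∧ ¬x ∧ z ∨ x ∧ ¬x ∧ ¬¬z ∨ x ∧ z   [complement / identity]
= ¬x ∧ ¬x ∧ z ∨ x ∧ ¬x ∧ z ∨ x ∧ z   [double negation]
= ¬x ∧ z ∨ x ∧ z   [distribution]
= z   [distribution]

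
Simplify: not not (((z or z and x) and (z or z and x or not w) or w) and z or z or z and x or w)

not not (((z or z and x) and (z or z and x or not w) or w) and z or z or z and x or w)
= not not ((z or z and x and (z and x or not w) or w) and z or z or z and x or w)   (distribution)
= not not ((z or z and x or w) and z or z or z and x or w)   (absorption)
= not not (z or z and x or w)   (absorption)
= not not (z or w)   (absorption)
= z or w   (double negation)

z or w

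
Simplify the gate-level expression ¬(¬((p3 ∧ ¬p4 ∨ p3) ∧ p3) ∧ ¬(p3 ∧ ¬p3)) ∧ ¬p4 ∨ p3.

¬(¬((p3 ∧ ¬p4 ∨ p3) ∧ p3) ∧ ¬(p3 ∧ ¬p3)) ∧ ¬p4 ∨ p3
= ¬(¬(p3 ∧ p3) ∧ ¬(p3 ∧ ¬p3)) ∧ ¬p4 ∨ p3   (absorption)
= (p3 ∧ p3 ∨ p3 ∧ ¬p3) ∧ ¬p4 ∨ p3   (De Morgan)
= p3 ∧ ¬p4 ∨ p3   (distribution)
= p3   (absorption)

p3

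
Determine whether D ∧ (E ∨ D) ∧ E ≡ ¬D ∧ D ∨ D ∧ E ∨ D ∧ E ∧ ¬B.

Yes

E1: D ∧ (E ∨ D) ∧ E
    = D ∧ E   (absorption)
E2: ¬D ∧ D ∨ D ∧ E ∨ D ∧ E ∧ ¬B
    = D ∧ E ∨ D ∧ E ∧ ¬B   (complement / identity)
    = D ∧ E   (absorption)
Both reduce to D ∧ E, so they are equivalent.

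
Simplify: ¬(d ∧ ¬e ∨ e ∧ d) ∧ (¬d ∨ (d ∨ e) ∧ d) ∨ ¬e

¬(d ∧ ¬e ∨ e ∧ d) ∧ (¬d ∨ (d ∨ e) ∧ d) ∨ ¬e
= ¬d ∧ (¬d ∨ (d ∨ e) ∧ d) ∨ ¬e   [distribution]
= ¬d ∧ (¬d ∨ d) ∨ ¬e   [absorption]
= ¬d ∨ ¬e   [complement / identity]

¬d ∨ ¬e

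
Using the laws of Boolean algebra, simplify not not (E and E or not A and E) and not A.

E and not A

not not (E and E or not A and E) and not A
= not not ((E or not A) and E) and not A   [distribution]
= (E or not A) and E and not A   [double negation]
= E and not A   [absorption]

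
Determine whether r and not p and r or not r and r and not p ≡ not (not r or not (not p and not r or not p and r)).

Yes

E1: r and not p and r or not r and r and not p
    = r and not p   (distribution)
E2: not (not r or not (not p and not r or not p and r))
    = not (not r or not not p)   (distribution)
    = r and not p   (De Morgan)
Both reduce to r and not p, so they are equivalent.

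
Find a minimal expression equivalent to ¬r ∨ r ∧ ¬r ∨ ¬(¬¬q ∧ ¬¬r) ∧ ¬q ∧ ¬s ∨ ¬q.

¬r ∨ r ∧ ¬r ∨ ¬(¬¬q ∧ ¬¬r) ∧ ¬q ∧ ¬s ∨ ¬q
= ¬r ∨ ¬(¬¬q ∧ ¬¬r) ∧ ¬q ∧ ¬s ∨ ¬q   [complement / identity]
= ¬r ∨ (¬q ∨ ¬r) ∧ ¬q ∧ ¬s ∨ ¬q   [De Morgan]
= ¬r ∨ ¬q ∧ ¬s ∨ ¬q   [absorption]
= ¬r ∨ ¬q   [absorption]

¬r ∨ ¬q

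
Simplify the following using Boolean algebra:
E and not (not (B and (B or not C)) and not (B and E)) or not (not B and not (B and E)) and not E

B

E and not (not (B and (B or not C)) and not (B and E)) or not (not B and not (B and E)) and not E
= E and not (not B and not (B and E)) or not (not B and not (B and E)) and not E
= not (not B and not (B and E))
= B or B and E
= B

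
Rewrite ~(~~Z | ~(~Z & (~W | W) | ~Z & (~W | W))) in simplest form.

~(~~Z | ~(~Z & (~W | W) | ~Z & (~W | W)))
= ~(~~Z | ~(~Z & (~W | W)))   [idempotence]
= ~(~~Z | ~~Z)   [complement / identity]
= ~~~Z   [idempotence]
= ~Z   [double negation]

~Z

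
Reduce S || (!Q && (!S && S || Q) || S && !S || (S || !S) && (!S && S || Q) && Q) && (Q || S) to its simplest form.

S || (!Q && (!S && S || Q) || S && !S || (S || !S) && (!S && S || Q) && Q) && (Q || S)
= S || (!Q && (!S && S || Q) || (S || !S) && (!S && S || Q) && Q) && (Q || S)   — complement / identity
= S || (!Q && (!S && S || Q) || (!S && S || Q) && Q) && (Q || S)   — complement / identity
= S || (!S && S || Q) && (Q || S)   — distribution
= S || Q && (Q || S)   — complement / identity
= S || Q   — absorption

S || Q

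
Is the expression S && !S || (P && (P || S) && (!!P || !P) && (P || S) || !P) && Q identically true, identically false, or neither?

neither

S && !S || (P && (P || S) && (!!P || !P) && (P || S) || !P) && Q
= S && !S || (P && (P || S) && (P || !P) && (P || S) || !P) && Q   — double negation
= S && !S || (P && (P || S) && (P || S) || !P) && Q   — complement / identity
= S && !S || (P && (P || S) || !P) && Q   — absorption
= S && !S || (P || !P) && Q   — absorption
= S && !S || Q   — complement / identity
= Q   — complement / identity
This depends on Q, so it is not a constant.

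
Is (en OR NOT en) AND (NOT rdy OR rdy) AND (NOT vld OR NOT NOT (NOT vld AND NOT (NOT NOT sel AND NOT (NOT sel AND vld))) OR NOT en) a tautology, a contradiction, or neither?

(en OR NOT en) AND (NOT rdy OR rdy) AND (NOT vld OR NOT NOT (NOT vld AND NOT (NOT NOT sel AND NOT (NOT sel AND vld))) OR NOT en)
= (en OR NOT en) AND (NOT rdy OR rdy) AND (NOT vld OR NOT vld AND NOT (NOT NOT sel AND NOT (NOT sel AND vld)) OR NOT en)   (double negation)
= (en OR NOT en) AND (NOT rdy OR rdy) AND (NOT vld OR NOT vld AND (NOT sel OR NOT sel AND vld) OR NOT en)   (De Morgan)
= (en OR NOT en) AND (NOT rdy OR rdy) AND (NOT vld OR NOT vld AND NOT sel OR NOT en)   (absorption)
= (en OR NOT en) AND (NOT vld OR NOT vld AND NOT sel OR NOT en)   (complement / identity)
= NOT vld OR NOT vld AND NOT sel OR NOT en   (complement / identity)
= NOT vld OR NOT en   (absorption)
This depends on en, vld, so it is not a constant.

neither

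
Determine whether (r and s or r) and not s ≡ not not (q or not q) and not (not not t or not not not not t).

E1: (r and s or r) and not s
    = r and not s   — absorption
E2: not not (q or not q) and not (not not t or not not not not t)
    = (q or not q) and not (not not t or not not not not t)   — double negation
    = (q or not q) and not (not not t or not not t)   — double negation
    = not (not not t or not not t)   — complement / identity
    = not not not t   — idempotence
    = not t   — double negation
These differ: at q=0, r=0, s=1, t=0, E1 = 0 but E2 = 1.

No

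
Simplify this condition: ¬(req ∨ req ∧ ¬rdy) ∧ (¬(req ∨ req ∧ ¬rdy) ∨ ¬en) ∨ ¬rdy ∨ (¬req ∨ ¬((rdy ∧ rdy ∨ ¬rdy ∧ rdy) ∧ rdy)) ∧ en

¬req ∨ ¬rdy

¬(req ∨ req ∧ ¬rdy) ∧ (¬(req ∨ req ∧ ¬rdy) ∨ ¬en) ∨ ¬rdy ∨ (¬req ∨ ¬((rdy ∧ rdy ∨ ¬rdy ∧ rdy) ∧ rdy)) ∧ en
= ¬(req ∨ req ∧ ¬rdy) ∧ (¬(req ∨ req ∧ ¬rdy) ∨ ¬en) ∨ ¬rdy ∨ (¬req ∨ ¬(rdy ∧ rdy)) ∧ en   (distribution)
= ¬(req ∨ req ∧ ¬rdy) ∨ ¬rdy ∨ (¬req ∨ ¬(rdy ∧ rdy)) ∧ en   (absorption)
= ¬req ∨ ¬rdy ∨ (¬req ∨ ¬(rdy ∧ rdy)) ∧ en   (absorption)
= ¬req ∨ ¬rdy ∨ (¬req ∨ ¬rdy) ∧ en   (idempotence)
= ¬req ∨ ¬rdy   (absorption)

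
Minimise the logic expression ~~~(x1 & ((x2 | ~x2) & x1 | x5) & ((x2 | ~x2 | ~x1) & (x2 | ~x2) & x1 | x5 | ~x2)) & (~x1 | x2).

~~~(x1 & ((x2 | ~x2) & x1 | x5) & ((x2 | ~x2 | ~x1) & (x2 | ~x2) & x1 | x5 | ~x2)) & (~x1 | x2)
= ~~~(x1 & ((x2 | ~x2) & x1 | x5) & ((x2 | ~x2) & x1 | x5 | ~x2)) & (~x1 | x2)   — absorption
= ~~~(x1 & ((x2 | ~x2) & x1 | x5)) & (~x1 | x2)   — absorption
= ~~~(x1 & (x1 | x5)) & (~x1 | x2)   — complement / identity
= ~~~x1 & (~x1 | x2)   — absorption
= ~x1 & (~x1 | x2)   — double negation
= ~x1   — absorption

~x1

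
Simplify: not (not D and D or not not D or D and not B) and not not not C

not D and not C

not (not D and D or not not D or D and not B) and not not not C
= not (not D and D or D or D and not B) and not not not C   (double negation)
= not (not D and D or D or D and not B) and not C   (double negation)
= not (D or D and not B) and not C   (complement / identity)
= not D and not C   (absorption)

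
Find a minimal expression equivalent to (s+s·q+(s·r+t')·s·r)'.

(s+s·q+(s·r+t')·s·r)'
= (s+s·q+s·r)'   (absorption)
= (s+s·r)'   (absorption)
= s'   (absorption)

s'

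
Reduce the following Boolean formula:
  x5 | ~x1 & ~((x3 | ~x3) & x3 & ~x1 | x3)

x5 | ~x1 & ~((x3 | ~x3) & x3 & ~x1 | x3)
= x5 | ~x1 & ~(x3 & ~x1 | x3)   (complement / identity)
= x5 | ~x1 & ~x3   (absorption)

x5 | ~x1 & ~x3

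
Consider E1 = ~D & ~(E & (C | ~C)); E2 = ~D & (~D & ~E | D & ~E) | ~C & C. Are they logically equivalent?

Yes

E1: ~D & ~(E & (C | ~C))
    = ~D & ~E   (complement / identity)
E2: ~D & (~D & ~E | D & ~E) | ~C & C
    = ~D & (~D & ~E | D & ~E)   (complement / identity)
    = ~D & ~E   (distribution)
Both reduce to ~D & ~E, so they are equivalent.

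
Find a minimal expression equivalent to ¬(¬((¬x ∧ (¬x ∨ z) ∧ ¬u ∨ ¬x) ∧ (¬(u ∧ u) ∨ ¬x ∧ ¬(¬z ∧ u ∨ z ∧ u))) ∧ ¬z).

¬x ∧ ¬u ∨ z

¬(¬((¬x ∧ (¬x ∨ z) ∧ ¬u ∨ ¬x) ∧ (¬(u ∧ u) ∨ ¬x ∧ ¬(¬z ∧ u ∨ z ∧ u))) ∧ ¬z)
= ¬(¬((¬x ∧ ¬u ∨ ¬x) ∧ (¬(u ∧ u) ∨ ¬x ∧ ¬(¬z ∧ u ∨ z ∧ u))) ∧ ¬z)
= ¬(¬((¬x ∧ ¬u ∨ ¬x) ∧ (¬(u ∧ u) ∨ ¬x ∧ ¬u)) ∧ ¬z)
= ¬(¬(¬x ∧ ¬(u ∧ u) ∨ ¬x ∧ ¬u) ∧ ¬z)
= ¬(¬(¬x ∧ ¬u ∨ ¬x ∧ ¬u) ∧ ¬z)
= ¬(¬(¬x ∧ ¬u) ∧ ¬z)
= ¬x ∧ ¬u ∨ z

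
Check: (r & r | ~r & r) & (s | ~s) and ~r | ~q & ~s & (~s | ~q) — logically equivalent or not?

E1: (r & r | ~r & r) & (s | ~s)
    = r & r | ~r & r   — complement / identity
    = r   — distribution
E2: ~r | ~q & ~s & (~s | ~q)
    = ~r | ~q & ~s   — absorption
These differ: at q=1, r=0, s=1, E1 = 0 but E2 = 1.

No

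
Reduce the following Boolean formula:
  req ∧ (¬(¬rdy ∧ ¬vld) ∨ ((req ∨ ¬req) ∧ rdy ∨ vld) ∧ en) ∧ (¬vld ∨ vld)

req ∧ (rdy ∨ vld)

req ∧ (¬(¬rdy ∧ ¬vld) ∨ ((req ∨ ¬req) ∧ rdy ∨ vld) ∧ en) ∧ (¬vld ∨ vld)
= req ∧ (¬(¬rdy ∧ ¬vld) ∨ ((req ∨ ¬req) ∧ rdy ∨ vld) ∧ en)   (complement / identity)
= req ∧ (¬(¬rdy ∧ ¬vld) ∨ (rdy ∨ vld) ∧ en)   (complement / identity)
= req ∧ (rdy ∨ vld ∨ (rdy ∨ vld) ∧ en)   (De Morgan)
= req ∧ (rdy ∨ vld)   (absorption)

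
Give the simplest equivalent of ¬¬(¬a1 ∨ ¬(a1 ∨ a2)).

¬¬(¬a1 ∨ ¬(a1 ∨ a2))
= ¬(a1 ∧ (a1 ∨ a2))   — De Morgan
= ¬a1   — absorption

¬a1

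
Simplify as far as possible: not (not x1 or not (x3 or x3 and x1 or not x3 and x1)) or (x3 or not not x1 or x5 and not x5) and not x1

x3 or x1

not (not x1 or not (x3 or x3 and x1 or not x3 and x1)) or (x3 or not not x1 or x5 and not x5) and not x1
= not (not x1 or not (x3 or x3 and x1 or not x3 and x1)) or (x3 or not not x1) and not x1   [complement / identity]
= x1 and (x3 or x3 and x1 or not x3 and x1) or (x3 or not not x1) and not x1   [De Morgan]
= x1 and (x3 or x1) or (x3 or not not x1) and not x1   [distribution]
= x1 and (x3 or x1) or (x3 or x1) and not x1   [double negation]
= x3 or x1   [distribution]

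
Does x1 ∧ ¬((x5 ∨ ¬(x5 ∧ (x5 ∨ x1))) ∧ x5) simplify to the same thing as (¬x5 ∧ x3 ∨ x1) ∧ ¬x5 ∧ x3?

No

E1: x1 ∧ ¬((x5 ∨ ¬(x5 ∧ (x5 ∨ x1))) ∧ x5)
    = x1 ∧ ¬((x5 ∨ ¬x5) ∧ x5)
    = x1 ∧ ¬x5
E2: (¬x5 ∧ x3 ∨ x1) ∧ ¬x5 ∧ x3
    = ¬x5 ∧ x3
These differ: at x1=0, x3=1, x5=0, E1 = 0 but E2 = 1.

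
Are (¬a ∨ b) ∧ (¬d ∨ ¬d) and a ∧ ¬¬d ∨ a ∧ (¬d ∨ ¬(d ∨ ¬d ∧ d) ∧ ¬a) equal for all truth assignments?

E1: (¬a ∨ b) ∧ (¬d ∨ ¬d)
    = (¬a ∨ b) ∧ ¬d
E2: a ∧ ¬¬d ∨ a ∧ (¬d ∨ ¬(d ∨ ¬d ∧ d) ∧ ¬a)
    = a ∧ d ∨ a ∧ (¬d ∨ ¬(d ∨ ¬d ∧ d) ∧ ¬a)
    = a ∧ d ∨ a ∧ (¬d ∨ ¬d ∧ ¬a)
    = a ∧ d ∨ a ∧ ¬d
    = a
These differ: at a=0, b=1, d=0, E1 = 1 but E2 = 0.

No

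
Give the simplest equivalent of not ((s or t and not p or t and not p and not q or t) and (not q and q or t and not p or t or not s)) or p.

not t or p

not ((s or t and not p or t and not p and not q or t) and (not q and q or t and not p or t or not s)) or p
= not ((s or t and not p or t) and (not q and q or t and not p or t or not s)) or p   [absorption]
= not ((s or t and not p or t) and (t and not p or t or not s)) or p   [complement / identity]
= not (t and not p or t or s and not s) or p   [distribution]
= not (t or s and not s) or p   [absorption]
= not t or p   [complement / identity]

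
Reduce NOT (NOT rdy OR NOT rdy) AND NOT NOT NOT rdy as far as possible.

NOT (NOT rdy OR NOT rdy) AND NOT NOT NOT rdy
= rdy AND rdy AND NOT NOT NOT rdy   [De Morgan]
= rdy AND rdy AND NOT rdy   [double negation]
= rdy AND NOT rdy   [idempotence]
= FALSE   [complement]

FALSE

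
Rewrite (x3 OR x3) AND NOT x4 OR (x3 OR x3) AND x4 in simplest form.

(x3 OR x3) AND NOT x4 OR (x3 OR x3) AND x4
= x3 OR x3   (distribution)
= x3   (idempotence)

x3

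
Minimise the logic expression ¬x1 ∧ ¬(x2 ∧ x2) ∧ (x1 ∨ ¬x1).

¬x1 ∧ ¬(x2 ∧ x2) ∧ (x1 ∨ ¬x1)
= ¬x1 ∧ ¬(x2 ∧ x2)   (complement / identity)
= ¬x1 ∧ ¬x2   (idempotence)

¬x1 ∧ ¬x2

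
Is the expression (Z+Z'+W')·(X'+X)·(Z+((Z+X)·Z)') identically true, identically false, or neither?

identically true

(Z+Z'+W')·(X'+X)·(Z+((Z+X)·Z)')
= (Z+Z'+W')·(Z+((Z+X)·Z)')
= (Z+Z'+W')·(Z+Z')
= Z+Z'
= 1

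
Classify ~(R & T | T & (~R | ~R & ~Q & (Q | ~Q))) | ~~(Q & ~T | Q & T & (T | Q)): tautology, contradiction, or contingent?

~(R & T | T & (~R | ~R & ~Q & (Q | ~Q))) | ~~(Q & ~T | Q & T & (T | Q))
= ~(R & T | T & (~R | ~R & ~Q & (Q | ~Q))) | ~~(Q & ~T | Q & T)
= ~(R & T | T & (~R | ~R & ~Q)) | ~~(Q & ~T | Q & T)
= ~(R & T | T & ~R) | ~~(Q & ~T | Q & T)
= ~(R & T | T & ~R) | ~~Q
= ~(R & T | T & ~R) | Q
= ~T | Q
This depends on Q, T, so it is not a constant.

contingent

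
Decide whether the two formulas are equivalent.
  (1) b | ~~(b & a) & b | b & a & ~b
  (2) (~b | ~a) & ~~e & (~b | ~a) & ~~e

No

E1: b | ~~(b & a) & b | b & a & ~b
    = b | b & a & b | b & a & ~b   (double negation)
    = b | b & a   (distribution)
    = b   (absorption)
E2: (~b | ~a) & ~~e & (~b | ~a) & ~~e
    = (~b | ~a) & ~~e   (idempotence)
    = (~b | ~a) & e   (double negation)
These differ: at a=1, b=0, e=1, E1 = 0 but E2 = 1.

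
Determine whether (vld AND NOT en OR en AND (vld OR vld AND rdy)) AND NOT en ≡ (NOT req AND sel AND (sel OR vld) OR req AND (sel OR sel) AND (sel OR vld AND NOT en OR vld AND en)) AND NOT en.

E1: (vld AND NOT en OR en AND (vld OR vld AND rdy)) AND NOT en
    = (vld AND NOT en OR en AND vld) AND NOT en   (absorption)
    = vld AND NOT en   (distribution)
E2: (NOT req AND sel AND (sel OR vld) OR req AND (sel OR sel) AND (sel OR vld AND NOT en OR vld AND en)) AND NOT en
    = (NOT req AND sel AND (sel OR vld) OR req AND (sel OR sel) AND (sel OR vld)) AND NOT en   (distribution)
    = (NOT req AND sel AND (sel OR vld) OR req AND sel AND (sel OR vld)) AND NOT en   (idempotence)
    = sel AND (sel OR vld) AND NOT en   (distribution)
    = sel AND NOT en   (absorption)
These differ: at en=0, rdy=1, req=0, sel=0, vld=1, E1 = 1 but E2 = 0.

No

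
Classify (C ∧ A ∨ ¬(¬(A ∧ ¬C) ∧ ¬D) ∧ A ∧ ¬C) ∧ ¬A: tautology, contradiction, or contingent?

contradiction

(C ∧ A ∨ ¬(¬(A ∧ ¬C) ∧ ¬D) ∧ A ∧ ¬C) ∧ ¬A
= (C ∧ A ∨ (A ∧ ¬C ∨ D) ∧ A ∧ ¬C) ∧ ¬A   [De Morgan]
= (C ∧ A ∨ A ∧ ¬C) ∧ ¬A   [absorption]
= A ∧ ¬A   [distribution]
= False   [complement]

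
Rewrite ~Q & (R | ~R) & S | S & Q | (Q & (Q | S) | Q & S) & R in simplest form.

~Q & (R | ~R) & S | S & Q | (Q & (Q | S) | Q & S) & R
= ~Q & (R | ~R) & S | S & Q | (Q | Q & S) & R
= ~Q & (R | ~R) & S | S & Q | Q & R
= ~Q & S | S & Q | Q & R
= S | Q & R

S | Q & R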